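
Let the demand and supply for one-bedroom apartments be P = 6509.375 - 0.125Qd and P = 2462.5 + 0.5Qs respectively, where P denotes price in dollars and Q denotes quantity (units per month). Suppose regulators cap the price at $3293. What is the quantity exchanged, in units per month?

Rearranging demand gives Qd = 52075 - 8P; rearranging supply gives Qs = 2P - 4925. Without the control the market clears where 52075 - 8P = 2P - 4925, i.e. P* = 5700 and Q* = 6475.
Since 3293 < 5700, the ceiling is binding.
At P = 3293: Qd = 52075 - 8·3293 = 25731 and Qs = 2·3293 - 4925 = 1661.
The quantity actually transacted is the short side, supply: 1661.

1661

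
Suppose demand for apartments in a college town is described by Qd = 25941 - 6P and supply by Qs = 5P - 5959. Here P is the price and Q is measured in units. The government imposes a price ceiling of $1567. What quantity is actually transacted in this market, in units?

1876

In a free market, 25941 - 6P = 5P - 5959 gives the equilibrium P* = 2900, Q* = 8541.
The ceiling of 1567 is below the equilibrium price 2900, so it binds.
At P = 1567: Qd = 25941 - 6·1567 = 16539 and Qs = 5·1567 - 5959 = 1876.
The quantity actually transacted is the short side, supply: 1876.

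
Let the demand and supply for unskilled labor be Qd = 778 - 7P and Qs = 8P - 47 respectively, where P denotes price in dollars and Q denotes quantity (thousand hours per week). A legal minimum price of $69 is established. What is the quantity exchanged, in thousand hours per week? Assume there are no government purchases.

295

Without the control the market clears where 778 - 7P = 8P - 47, i.e. P* = 55 and Q* = 393.
The floor of 69 is above the equilibrium price 55, so it binds.
At P = 69: Qd = 778 - 7·69 = 295 and Qs = 8·69 - 47 = 505.
The quantity actually transacted is the short side, demand: 295.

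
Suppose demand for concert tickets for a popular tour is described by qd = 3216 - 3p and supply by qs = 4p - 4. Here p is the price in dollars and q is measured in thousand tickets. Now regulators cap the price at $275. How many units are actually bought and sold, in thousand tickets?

Setting quantity demanded equal to quantity supplied, 3216 - 3p = 4p - 4, gives p* = 460 and q* = 1836.
The ceiling of 275 is below the equilibrium price 460, so it binds.
At p = 275: qd = 3216 - 3·275 = 2391 and qs = 4·275 - 4 = 1096.
The quantity actually transacted is the short side, supply: 1096.

1096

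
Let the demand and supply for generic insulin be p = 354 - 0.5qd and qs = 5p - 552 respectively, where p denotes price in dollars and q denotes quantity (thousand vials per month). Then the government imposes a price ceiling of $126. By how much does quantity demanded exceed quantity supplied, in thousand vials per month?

378

Rearranging demand gives qd = 708 - 2p. Setting quantity demanded equal to quantity supplied, 708 - 2p = 5p - 552, gives p* = 180 and q* = 348.
The ceiling of 126 is below the equilibrium price 180, so it binds.
At p = 126: qd = 708 - 2·126 = 456 and qs = 5·126 - 552 = 78.
Shortage = qd - qs = 456 - 78 = 378.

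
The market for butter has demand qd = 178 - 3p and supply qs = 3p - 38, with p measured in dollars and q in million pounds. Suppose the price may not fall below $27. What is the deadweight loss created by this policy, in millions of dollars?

Equilibrium: 178 - 3p = 3p - 38, so 216 = 6p and p* = 36, q* = 70.
The floor of 27 is below the equilibrium price 36, so it is not binding; the market clears at p* = 36, q* = 70.
Since the control does not bind, no trades are prevented and deadweight loss is zero.

0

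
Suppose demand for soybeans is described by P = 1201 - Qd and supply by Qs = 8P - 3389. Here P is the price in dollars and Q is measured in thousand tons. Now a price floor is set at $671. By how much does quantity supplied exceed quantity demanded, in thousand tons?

1449

Rearranging demand gives Qd = 1201 - P. In a free market, 1201 - P = 8P - 3389 gives the equilibrium P* = 510, Q* = 691.
Because the floor (671) lies above the market-clearing price, it is binding.
At P = 671: Qd = 1201 - 671 = 530 and Qs = 8·671 - 3389 = 1979.
Surplus = Qs - Qd = 1979 - 530 = 1449.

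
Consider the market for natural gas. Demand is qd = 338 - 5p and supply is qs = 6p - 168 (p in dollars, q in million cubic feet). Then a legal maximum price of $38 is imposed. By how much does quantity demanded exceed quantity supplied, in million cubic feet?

88

In a free market, 338 - 5p = 6p - 168 gives the equilibrium p* = 46, q* = 108.
Since 38 < 46, the ceiling is binding.
At p = 38: qd = 338 - 5·38 = 148 and qs = 6·38 - 168 = 60.
Shortage = qd - qs = 148 - 60 = 88.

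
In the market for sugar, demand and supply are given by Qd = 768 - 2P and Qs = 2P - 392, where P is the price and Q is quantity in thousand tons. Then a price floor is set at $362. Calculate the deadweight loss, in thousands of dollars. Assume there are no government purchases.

Equilibrium: 768 - 2P = 2P - 392, so 1160 = 4P and P* = 290, Q* = 188.
The floor of 362 is above the equilibrium price 290, so it binds.
At P = 362: Qd = 768 - 2·362 = 44 and Qs = 2·362 - 392 = 332.
Quantity traded falls to 44. At Q = 44 the demand price is (768 - 44)/2 = 362 and the supply price is (392 + 44)/2 = 218.
Deadweight loss = ½ · (362 - 218) · (188 - 44) = ½ · 144 · 144 = 10368.

10368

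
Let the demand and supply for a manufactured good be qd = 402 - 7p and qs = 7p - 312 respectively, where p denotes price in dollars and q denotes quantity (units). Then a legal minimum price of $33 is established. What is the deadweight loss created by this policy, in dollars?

In a free market, 402 - 7p = 7p - 312 gives the equilibrium p* = 51, q* = 45.
The floor of 33 is below the equilibrium price 51, so it is not binding; the market clears at p* = 51, q* = 45.
Since the control does not bind, no trades are prevented and deadweight loss is zero.

0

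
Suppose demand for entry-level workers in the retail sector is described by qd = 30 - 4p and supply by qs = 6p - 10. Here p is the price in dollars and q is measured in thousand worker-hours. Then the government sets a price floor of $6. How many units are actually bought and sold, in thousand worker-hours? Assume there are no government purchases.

Without the control the market clears where 30 - 4p = 6p - 10, i.e. p* = 4 and q* = 14.
The floor of 6 is above the equilibrium price 4, so it binds.
At p = 6: qd = 30 - 4·6 = 6 and qs = 6·6 - 10 = 26.
The quantity actually transacted is the short side, demand: 6.

6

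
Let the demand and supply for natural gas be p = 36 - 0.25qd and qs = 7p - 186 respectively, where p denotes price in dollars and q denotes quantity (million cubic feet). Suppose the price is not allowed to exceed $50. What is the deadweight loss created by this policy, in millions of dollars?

Rearranging demand gives qd = 144 - 4p. Equilibrium: 144 - 4p = 7p - 186, so 330 = 11p and p* = 30, q* = 24.
The ceiling of 50 is above the equilibrium price 30, so it is not binding; the market clears at p* = 30, q* = 24.
Since the control does not bind, no trades are prevented and deadweight loss is zero.

0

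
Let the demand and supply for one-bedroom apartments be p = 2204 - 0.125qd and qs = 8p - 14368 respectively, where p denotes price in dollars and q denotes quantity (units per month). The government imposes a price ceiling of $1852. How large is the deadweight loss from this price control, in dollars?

175232

Rearranging demand gives qd = 17632 - 8p. Equilibrium: 17632 - 8p = 8p - 14368, so 32000 = 16p and p* = 2000, q* = 1632.
The ceiling of 1852 is below the equilibrium price 2000, so it binds.
At p = 1852: qd = 17632 - 8·1852 = 2816 and qs = 8·1852 - 14368 = 448.
Quantity traded falls to 448. At q = 448 the demand price is (17632 - 448)/8 = 2148 and the supply price is (14368 + 448)/8 = 1852.
Deadweight loss = ½ · (2148 - 1852) · (1632 - 448) = ½ · 296 · 1184 = 175232.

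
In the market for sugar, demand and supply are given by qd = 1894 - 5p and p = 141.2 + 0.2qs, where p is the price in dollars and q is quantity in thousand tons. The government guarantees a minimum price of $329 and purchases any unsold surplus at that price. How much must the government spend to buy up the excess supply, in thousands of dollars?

227010

Rearranging supply gives qs = 5p - 706. Equilibrium: 1894 - 5p = 5p - 706, so 2600 = 10p and p* = 260, q* = 594.
The floor of 329 is above the equilibrium price 260, so it binds.
At p = 329: qd = 1894 - 5·329 = 249 and qs = 5·329 - 706 = 939.
Surplus = qs - qd = 690.
Government expenditure = surplus × support price = 690 × 329 = 227010.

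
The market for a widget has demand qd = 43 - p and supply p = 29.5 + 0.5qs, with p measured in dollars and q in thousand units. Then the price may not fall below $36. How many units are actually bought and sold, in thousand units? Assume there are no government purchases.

Rearranging supply gives qs = 2p - 59. In a free market, 43 - p = 2p - 59 gives the equilibrium p* = 34, q* = 9.
The floor of 36 is above the equilibrium price 34, so it binds.
At p = 36: qd = 43 - 36 = 7 and qs = 2·36 - 59 = 13.
The quantity actually transacted is the short side, demand: 7.

7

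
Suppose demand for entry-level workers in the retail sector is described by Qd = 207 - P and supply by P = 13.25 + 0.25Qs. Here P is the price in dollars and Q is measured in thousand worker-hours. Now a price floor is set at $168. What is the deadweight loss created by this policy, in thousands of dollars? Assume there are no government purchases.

Rearranging supply gives Qs = 4P - 53. Setting quantity demanded equal to quantity supplied, 207 - P = 4P - 53, gives P* = 52 and Q* = 155.
Since 168 > 52, the floor is binding.
At P = 168: Qd = 207 - 168 = 39 and Qs = 4·168 - 53 = 619.
Quantity traded falls to 39. At Q = 39 the demand price is 207 - 39 = 168 and the supply price is (53 + 39)/4 = 23.
Deadweight loss = ½ · (168 - 23) · (155 - 39) = ½ · 145 · 116 = 8410.

8410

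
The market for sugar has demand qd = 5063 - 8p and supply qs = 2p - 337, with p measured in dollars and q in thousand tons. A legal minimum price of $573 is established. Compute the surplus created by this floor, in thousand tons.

Without the control the market clears where 5063 - 8p = 2p - 337, i.e. p* = 540 and q* = 743.
Since 573 > 540, the floor is binding.
At p = 573: qd = 5063 - 8·573 = 479 and qs = 2·573 - 337 = 809.
Surplus = qs - qd = 809 - 479 = 330.

330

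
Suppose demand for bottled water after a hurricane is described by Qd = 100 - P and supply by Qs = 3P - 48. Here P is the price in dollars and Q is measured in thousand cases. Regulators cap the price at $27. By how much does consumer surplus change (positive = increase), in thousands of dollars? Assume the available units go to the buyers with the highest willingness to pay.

-120

Setting quantity demanded equal to quantity supplied, 100 - P = 3P - 48, gives P* = 37 and Q* = 63.
Because the ceiling (27) lies below the market-clearing price, it is binding.
At P = 27: Qd = 100 - 27 = 73 and Qs = 3·27 - 48 = 33.
Consumer surplus without the control is ½ · (100 - 37) · 63 = 1984.5.
With the ceiling, 33 units are sold at 27 (assume they go to the highest-value buyers). The demand price at Q = 33 is 67, so CS = ½ · [(100 - 27) + (67 - 27)] · 33 = 1864.5.
Change in consumer surplus = 1864.5 - 1984.5 = -120.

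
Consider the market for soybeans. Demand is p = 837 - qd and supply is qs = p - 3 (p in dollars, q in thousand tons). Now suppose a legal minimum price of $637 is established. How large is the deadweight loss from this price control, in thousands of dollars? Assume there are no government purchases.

Rearranging demand gives qd = 837 - p. In a free market, 837 - p = p - 3 gives the equilibrium p* = 420, q* = 417.
Because the floor (637) lies above the market-clearing price, it is binding.
At p = 637: qd = 837 - 637 = 200 and qs = 637 - 3 = 634.
Quantity traded falls to 200. At q = 200 the demand price is 837 - 200 = 637 and the supply price is 3 + 200 = 203.
Deadweight loss = ½ · (637 - 203) · (417 - 200) = ½ · 434 · 217 = 47089.

47089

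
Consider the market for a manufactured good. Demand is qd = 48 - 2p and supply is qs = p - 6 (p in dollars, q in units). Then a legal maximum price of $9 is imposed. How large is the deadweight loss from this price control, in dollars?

Without the control the market clears where 48 - 2p = p - 6, i.e. p* = 18 and q* = 12.
The ceiling of 9 is below the equilibrium price 18, so it binds.
At p = 9: qd = 48 - 2·9 = 30 and qs = 9 - 6 = 3.
Quantity traded falls to 3. At q = 3 the demand price is (48 - 3)/2 = 22.5 and the supply price is 6 + 3 = 9.
Deadweight loss = ½ · (22.5 - 9) · (12 - 3) = ½ · 13.5 · 9 = 60.75.

60.75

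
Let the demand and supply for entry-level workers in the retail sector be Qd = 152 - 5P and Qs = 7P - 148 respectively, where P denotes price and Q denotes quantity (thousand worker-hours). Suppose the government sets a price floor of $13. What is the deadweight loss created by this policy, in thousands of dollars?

0

Without the control the market clears where 152 - 5P = 7P - 148, i.e. P* = 25 and Q* = 27.
The floor of 13 is below the equilibrium price 25, so it is not binding; the market clears at P* = 25, Q* = 27.
Since the control does not bind, no trades are prevented and deadweight loss is zero.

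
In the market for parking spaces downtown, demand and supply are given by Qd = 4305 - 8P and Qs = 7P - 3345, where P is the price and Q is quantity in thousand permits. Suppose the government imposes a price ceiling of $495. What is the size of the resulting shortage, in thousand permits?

225

Without the control the market clears where 4305 - 8P = 7P - 3345, i.e. P* = 510 and Q* = 225.
Since 495 < 510, the ceiling is binding.
At P = 495: Qd = 4305 - 8·495 = 345 and Qs = 7·495 - 3345 = 120.
Shortage = Qd - Qs = 345 - 120 = 225.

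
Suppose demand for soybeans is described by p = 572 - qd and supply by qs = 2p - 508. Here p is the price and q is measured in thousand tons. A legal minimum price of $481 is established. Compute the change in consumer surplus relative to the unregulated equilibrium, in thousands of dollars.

-18331.5

Rearranging demand gives qd = 572 - p. Setting quantity demanded equal to quantity supplied, 572 - p = 2p - 508, gives p* = 360 and q* = 212.
Since 481 > 360, the floor is binding.
At p = 481: qd = 572 - 481 = 91 and qs = 2·481 - 508 = 454.
Consumer surplus without the control is ½ · (572 - 360) · 212 = 22472.
With the floor, consumers buy 91 units at 481, so CS = ½ · (572 - 481) · 91 = 4140.5.
Change in consumer surplus = 4140.5 - 22472 = -18331.5.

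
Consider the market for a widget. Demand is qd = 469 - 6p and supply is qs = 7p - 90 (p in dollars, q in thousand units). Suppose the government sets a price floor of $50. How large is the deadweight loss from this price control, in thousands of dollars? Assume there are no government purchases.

Without the control the market clears where 469 - 6p = 7p - 90, i.e. p* = 43 and q* = 211.
Because the floor (50) lies above the market-clearing price, it is binding.
At p = 50: qd = 469 - 6·50 = 169 and qs = 7·50 - 90 = 260.
Quantity traded falls to 169. At q = 169 the demand price is (469 - 169)/6 = 50 and the supply price is (90 + 169)/7 = 37.
Deadweight loss = ½ · (50 - 37) · (211 - 169) = ½ · 13 · 42 = 273.

273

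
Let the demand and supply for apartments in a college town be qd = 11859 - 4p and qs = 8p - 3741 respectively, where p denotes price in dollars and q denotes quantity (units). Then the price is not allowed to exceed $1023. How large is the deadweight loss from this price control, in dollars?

Setting quantity demanded equal to quantity supplied, 11859 - 4p = 8p - 3741, gives p* = 1300 and q* = 6659.
Because the ceiling (1023) lies below the market-clearing price, it is binding.
At p = 1023: qd = 11859 - 4·1023 = 7767 and qs = 8·1023 - 3741 = 4443.
Quantity traded falls to 4443. At q = 4443 the demand price is (11859 - 4443)/4 = 1854 and the supply price is (3741 + 4443)/8 = 1023.
Deadweight loss = ½ · (1854 - 1023) · (6659 - 4443) = ½ · 831 · 2216 = 920748.

920748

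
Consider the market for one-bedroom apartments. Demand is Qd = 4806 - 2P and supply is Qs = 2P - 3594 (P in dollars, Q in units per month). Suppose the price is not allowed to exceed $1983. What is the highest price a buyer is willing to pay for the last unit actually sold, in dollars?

Equilibrium: 4806 - 2P = 2P - 3594, so 8400 = 4P and P* = 2100, Q* = 606.
Since 1983 < 2100, the ceiling is binding.
At P = 1983: Qd = 4806 - 2·1983 = 840 and Qs = 2·1983 - 3594 = 372.
Only 372 units reach the market. On the demand curve, the marginal buyer's willingness to pay at Q = 372 is (4806 - 372)/2 = 2217.

2217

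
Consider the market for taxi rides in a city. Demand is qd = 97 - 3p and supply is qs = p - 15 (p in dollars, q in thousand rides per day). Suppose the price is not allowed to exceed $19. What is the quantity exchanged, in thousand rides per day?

4

In a free market, 97 - 3p = p - 15 gives the equilibrium p* = 28, q* = 13.
Since 19 < 28, the ceiling is binding.
At p = 19: qd = 97 - 3·19 = 40 and qs = 19 - 15 = 4.
The quantity actually transacted is the short side, supply: 4.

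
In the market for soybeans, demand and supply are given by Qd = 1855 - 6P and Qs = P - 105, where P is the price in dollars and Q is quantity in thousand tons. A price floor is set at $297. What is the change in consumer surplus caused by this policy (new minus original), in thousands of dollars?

-2108

Setting quantity demanded equal to quantity supplied, 1855 - 6P = P - 105, gives P* = 280 and Q* = 175.
The floor of 297 is above the equilibrium price 280, so it binds.
At P = 297: Qd = 1855 - 6·297 = 73 and Qs = 297 - 105 = 192.
Consumer surplus without the control is ½ · (1855/6 - 280) · 175 = 30625/12.
With the floor, consumers buy 73 units at 297, so CS = ½ · (1855/6 - 297) · 73 = 5329/12.
Change in consumer surplus = 5329/12 - 30625/12 = -2108.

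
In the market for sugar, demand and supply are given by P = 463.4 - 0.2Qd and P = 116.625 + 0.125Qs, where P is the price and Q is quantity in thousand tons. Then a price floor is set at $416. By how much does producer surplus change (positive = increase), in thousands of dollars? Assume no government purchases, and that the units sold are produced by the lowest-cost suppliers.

-3714.25

Rearranging demand gives Qd = 2317 - 5P; rearranging supply gives Qs = 8P - 933. Without the control the market clears where 2317 - 5P = 8P - 933, i.e. P* = 250 and Q* = 1067.
Since 416 > 250, the floor is binding.
At P = 416: Qd = 2317 - 5·416 = 237 and Qs = 8·416 - 933 = 2395.
Producer surplus without the control is ½ · (250 - 116.625) · 1067 = 71155.5625.
With the floor, 237 units are sold at 416. The supply price at Q = 237 is 146.25, so PS = ½ · [(416 - 116.625) + (416 - 146.25)] · 237 = 67441.3125.
Change in producer surplus = 67441.3125 - 71155.5625 = -3714.25.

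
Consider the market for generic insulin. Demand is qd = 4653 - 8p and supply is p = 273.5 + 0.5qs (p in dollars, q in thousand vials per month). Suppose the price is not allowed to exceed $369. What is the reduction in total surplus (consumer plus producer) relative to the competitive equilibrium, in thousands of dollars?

Rearranging supply gives qs = 2p - 547. In a free market, 4653 - 8p = 2p - 547 gives the equilibrium p* = 520, q* = 493.
The ceiling of 369 is below the equilibrium price 520, so it binds.
At p = 369: qd = 4653 - 8·369 = 1701 and qs = 2·369 - 547 = 191.
Quantity traded falls to 191. At q = 191 the demand price is (4653 - 191)/8 = 557.75 and the supply price is (547 + 191)/2 = 369.
Deadweight loss = ½ · (557.75 - 369) · (493 - 191) = ½ · 188.75 · 302 = 28501.25.

28501.25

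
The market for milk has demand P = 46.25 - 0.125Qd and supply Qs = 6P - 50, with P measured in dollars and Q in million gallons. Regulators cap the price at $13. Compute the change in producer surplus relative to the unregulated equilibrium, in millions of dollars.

-1343

Rearranging demand gives Qd = 370 - 8P. Equilibrium: 370 - 8P = 6P - 50, so 420 = 14P and P* = 30, Q* = 130.
The ceiling of 13 is below the equilibrium price 30, so it binds.
At P = 13: Qd = 370 - 8·13 = 266 and Qs = 6·13 - 50 = 28.
Producer surplus without the control is ½ · (30 - 25/3) · 130 = 4225/3.
With the ceiling, producers sell 28 units at 13, so PS = ½ · (13 - 25/3) · 28 = 196/3.
Change in producer surplus = 196/3 - 4225/3 = -1343.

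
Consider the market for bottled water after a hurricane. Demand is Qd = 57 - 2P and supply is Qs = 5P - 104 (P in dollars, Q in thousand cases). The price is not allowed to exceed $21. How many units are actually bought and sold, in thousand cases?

1

Equilibrium: 57 - 2P = 5P - 104, so 161 = 7P and P* = 23, Q* = 11.
Because the ceiling (21) lies below the market-clearing price, it is binding.
At P = 21: Qd = 57 - 2·21 = 15 and Qs = 5·21 - 104 = 1.
The quantity actually transacted is the short side, supply: 1.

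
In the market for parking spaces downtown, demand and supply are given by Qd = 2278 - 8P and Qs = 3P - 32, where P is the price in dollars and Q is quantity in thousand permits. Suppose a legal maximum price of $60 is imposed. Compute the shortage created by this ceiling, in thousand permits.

1650

Setting quantity demanded equal to quantity supplied, 2278 - 8P = 3P - 32, gives P* = 210 and Q* = 598.
The ceiling of 60 is below the equilibrium price 210, so it binds.
At P = 60: Qd = 2278 - 8·60 = 1798 and Qs = 3·60 - 32 = 148.
Shortage = Qd - Qs = 1798 - 148 = 1650.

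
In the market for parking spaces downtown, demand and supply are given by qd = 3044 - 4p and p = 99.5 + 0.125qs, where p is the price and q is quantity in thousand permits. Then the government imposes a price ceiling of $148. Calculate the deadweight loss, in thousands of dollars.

355008

Rearranging supply gives qs = 8p - 796. Without the control the market clears where 3044 - 4p = 8p - 796, i.e. p* = 320 and q* = 1764.
Since 148 < 320, the ceiling is binding.
At p = 148: qd = 3044 - 4·148 = 2452 and qs = 8·148 - 796 = 388.
Quantity traded falls to 388. At q = 388 the demand price is (3044 - 388)/4 = 664 and the supply price is (796 + 388)/8 = 148.
Deadweight loss = ½ · (664 - 148) · (1764 - 388) = ½ · 516 · 1376 = 355008.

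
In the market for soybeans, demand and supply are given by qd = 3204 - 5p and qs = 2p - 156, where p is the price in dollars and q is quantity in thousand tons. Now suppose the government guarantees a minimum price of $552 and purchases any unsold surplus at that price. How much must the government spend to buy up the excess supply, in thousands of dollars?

278208

Without the control the market clears where 3204 - 5p = 2p - 156, i.e. p* = 480 and q* = 804.
Since 552 > 480, the floor is binding.
At p = 552: qd = 3204 - 5·552 = 444 and qs = 2·552 - 156 = 948.
Surplus = qs - qd = 504.
Government expenditure = surplus × support price = 504 × 552 = 278208.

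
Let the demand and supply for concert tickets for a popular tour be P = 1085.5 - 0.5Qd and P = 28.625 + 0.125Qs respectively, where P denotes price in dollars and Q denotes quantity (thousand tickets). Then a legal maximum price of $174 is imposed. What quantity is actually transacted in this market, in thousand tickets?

1163

Rearranging demand gives Qd = 2171 - 2P; rearranging supply gives Qs = 8P - 229. Without the control the market clears where 2171 - 2P = 8P - 229, i.e. P* = 240 and Q* = 1691.
Since 174 < 240, the ceiling is binding.
At P = 174: Qd = 2171 - 2·174 = 1823 and Qs = 8·174 - 229 = 1163.
The quantity actually transacted is the short side, supply: 1163.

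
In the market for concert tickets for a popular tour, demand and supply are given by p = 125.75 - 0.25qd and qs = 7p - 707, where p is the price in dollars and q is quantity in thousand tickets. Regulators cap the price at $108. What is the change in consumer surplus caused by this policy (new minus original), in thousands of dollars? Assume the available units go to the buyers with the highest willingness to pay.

Rearranging demand gives qd = 503 - 4p. Equilibrium: 503 - 4p = 7p - 707, so 1210 = 11p and p* = 110, q* = 63.
Because the ceiling (108) lies below the market-clearing price, it is binding.
At p = 108: qd = 503 - 4·108 = 71 and qs = 7·108 - 707 = 49.
Consumer surplus without the control is ½ · (125.75 - 110) · 63 = 496.125.
With the ceiling, 49 units are sold at 108 (assume they go to the highest-value buyers). The demand price at q = 49 is 113.5, so CS = ½ · [(125.75 - 108) + (113.5 - 108)] · 49 = 569.625.
Change in consumer surplus = 569.625 - 496.125 = 73.5.

73.5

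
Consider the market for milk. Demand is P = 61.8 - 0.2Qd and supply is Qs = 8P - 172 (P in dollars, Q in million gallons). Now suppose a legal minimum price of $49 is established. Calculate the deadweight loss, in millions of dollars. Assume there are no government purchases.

585

Rearranging demand gives Qd = 309 - 5P. In a free market, 309 - 5P = 8P - 172 gives the equilibrium P* = 37, Q* = 124.
The floor of 49 is above the equilibrium price 37, so it binds.
At P = 49: Qd = 309 - 5·49 = 64 and Qs = 8·49 - 172 = 220.
Quantity traded falls to 64. At Q = 64 the demand price is (309 - 64)/5 = 49 and the supply price is (172 + 64)/8 = 29.5.
Deadweight loss = ½ · (49 - 29.5) · (124 - 64) = ½ · 19.5 · 60 = 585.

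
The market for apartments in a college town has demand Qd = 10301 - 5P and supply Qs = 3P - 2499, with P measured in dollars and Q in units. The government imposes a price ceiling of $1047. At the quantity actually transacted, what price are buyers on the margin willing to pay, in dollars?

Setting quantity demanded equal to quantity supplied, 10301 - 5P = 3P - 2499, gives P* = 1600 and Q* = 2301.
Because the ceiling (1047) lies below the market-clearing price, it is binding.
At P = 1047: Qd = 10301 - 5·1047 = 5066 and Qs = 3·1047 - 2499 = 642.
Only 642 units reach the market. On the demand curve, the marginal buyer's willingness to pay at Q = 642 is (10301 - 642)/5 = 1931.8.

1931.8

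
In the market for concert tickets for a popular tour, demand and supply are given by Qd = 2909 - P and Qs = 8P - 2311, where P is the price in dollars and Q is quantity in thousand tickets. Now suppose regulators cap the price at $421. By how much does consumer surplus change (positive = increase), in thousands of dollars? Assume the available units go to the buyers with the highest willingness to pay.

Equilibrium: 2909 - P = 8P - 2311, so 5220 = 9P and P* = 580, Q* = 2329.
The ceiling of 421 is below the equilibrium price 580, so it binds.
At P = 421: Qd = 2909 - 421 = 2488 and Qs = 8·421 - 2311 = 1057.
Consumer surplus without the control is ½ · (2909 - 580) · 2329 = 2712120.5.
With the ceiling, 1057 units are sold at 421 (assume they go to the highest-value buyers). The demand price at Q = 1057 is 1852, so CS = ½ · [(2909 - 421) + (1852 - 421)] · 1057 = 2071191.5.
Change in consumer surplus = 2071191.5 - 2712120.5 = -640929.

-640929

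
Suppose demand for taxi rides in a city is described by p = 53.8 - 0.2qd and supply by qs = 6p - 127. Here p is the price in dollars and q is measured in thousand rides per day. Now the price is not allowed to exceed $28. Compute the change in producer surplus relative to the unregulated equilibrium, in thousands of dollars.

Rearranging demand gives qd = 269 - 5p. Setting quantity demanded equal to quantity supplied, 269 - 5p = 6p - 127, gives p* = 36 and q* = 89.
Since 28 < 36, the ceiling is binding.
At p = 28: qd = 269 - 5·28 = 129 and qs = 6·28 - 127 = 41.
Producer surplus without the control is ½ · (36 - 127/6) · 89 = 7921/12.
With the ceiling, producers sell 41 units at 28, so PS = ½ · (28 - 127/6) · 41 = 1681/12.
Change in producer surplus = 1681/12 - 7921/12 = -520.

-520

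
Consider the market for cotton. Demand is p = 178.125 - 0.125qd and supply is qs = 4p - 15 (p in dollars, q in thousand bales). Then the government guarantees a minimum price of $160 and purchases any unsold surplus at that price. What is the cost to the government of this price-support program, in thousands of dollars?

76800

Rearranging demand gives qd = 1425 - 8p. Without the control the market clears where 1425 - 8p = 4p - 15, i.e. p* = 120 and q* = 465.
The floor of 160 is above the equilibrium price 120, so it binds.
At p = 160: qd = 1425 - 8·160 = 145 and qs = 4·160 - 15 = 625.
Surplus = qs - qd = 480.
Government expenditure = surplus × support price = 480 × 160 = 76800.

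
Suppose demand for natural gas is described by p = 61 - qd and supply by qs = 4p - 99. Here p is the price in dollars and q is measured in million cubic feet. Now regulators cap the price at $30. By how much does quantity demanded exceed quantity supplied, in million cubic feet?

Rearranging demand gives qd = 61 - p. Without the control the market clears where 61 - p = 4p - 99, i.e. p* = 32 and q* = 29.
The ceiling of 30 is below the equilibrium price 32, so it binds.
At p = 30: qd = 61 - 30 = 31 and qs = 4·30 - 99 = 21.
Shortage = qd - qs = 31 - 21 = 10.

10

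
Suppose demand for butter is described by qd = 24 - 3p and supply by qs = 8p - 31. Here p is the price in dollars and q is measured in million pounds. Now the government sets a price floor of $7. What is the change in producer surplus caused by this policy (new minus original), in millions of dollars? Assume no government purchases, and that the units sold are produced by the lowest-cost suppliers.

In a free market, 24 - 3p = 8p - 31 gives the equilibrium p* = 5, q* = 9.
Because the floor (7) lies above the market-clearing price, it is binding.
At p = 7: qd = 24 - 3·7 = 3 and qs = 8·7 - 31 = 25.
Producer surplus without the control is ½ · (5 - 3.875) · 9 = 5.0625.
With the floor, 3 units are sold at 7. The supply price at q = 3 is 4.25, so PS = ½ · [(7 - 3.875) + (7 - 4.25)] · 3 = 8.8125.
Change in producer surplus = 8.8125 - 5.0625 = 3.75.

3.75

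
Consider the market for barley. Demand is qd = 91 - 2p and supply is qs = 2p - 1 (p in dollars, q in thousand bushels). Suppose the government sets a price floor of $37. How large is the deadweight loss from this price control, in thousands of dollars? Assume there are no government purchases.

Setting quantity demanded equal to quantity supplied, 91 - 2p = 2p - 1, gives p* = 23 and q* = 45.
The floor of 37 is above the equilibrium price 23, so it binds.
At p = 37: qd = 91 - 2·37 = 17 and qs = 2·37 - 1 = 73.
Quantity traded falls to 17. At q = 17 the demand price is (91 - 17)/2 = 37 and the supply price is (1 + 17)/2 = 9.
Deadweight loss = ½ · (37 - 9) · (45 - 17) = ½ · 28 · 28 = 392.

392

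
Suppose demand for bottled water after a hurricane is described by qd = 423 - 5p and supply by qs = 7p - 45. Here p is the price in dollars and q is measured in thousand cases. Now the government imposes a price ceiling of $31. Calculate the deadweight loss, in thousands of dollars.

Setting quantity demanded equal to quantity supplied, 423 - 5p = 7p - 45, gives p* = 39 and q* = 228.
Since 31 < 39, the ceiling is binding.
At p = 31: qd = 423 - 5·31 = 268 and qs = 7·31 - 45 = 172.
Quantity traded falls to 172. At q = 172 the demand price is (423 - 172)/5 = 50.2 and the supply price is (45 + 172)/7 = 31.
Deadweight loss = ½ · (50.2 - 31) · (228 - 172) = ½ · 19.2 · 56 = 537.6.

537.6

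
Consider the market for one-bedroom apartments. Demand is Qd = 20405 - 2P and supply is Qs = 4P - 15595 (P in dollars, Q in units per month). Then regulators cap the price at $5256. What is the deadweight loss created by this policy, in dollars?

3321216

Equilibrium: 20405 - 2P = 4P - 15595, so 36000 = 6P and P* = 6000, Q* = 8405.
Since 5256 < 6000, the ceiling is binding.
At P = 5256: Qd = 20405 - 2·5256 = 9893 and Qs = 4·5256 - 15595 = 5429.
Quantity traded falls to 5429. At Q = 5429 the demand price is (20405 - 5429)/2 = 7488 and the supply price is (15595 + 5429)/4 = 5256.
Deadweight loss = ½ · (7488 - 5256) · (8405 - 5429) = ½ · 2232 · 2976 = 3321216.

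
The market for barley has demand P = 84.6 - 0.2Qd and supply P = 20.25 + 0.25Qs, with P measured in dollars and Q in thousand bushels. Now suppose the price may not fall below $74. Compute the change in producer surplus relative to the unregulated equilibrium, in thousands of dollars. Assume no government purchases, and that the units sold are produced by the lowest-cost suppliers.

Rearranging demand gives Qd = 423 - 5P; rearranging supply gives Qs = 4P - 81. Equilibrium: 423 - 5P = 4P - 81, so 504 = 9P and P* = 56, Q* = 143.
Because the floor (74) lies above the market-clearing price, it is binding.
At P = 74: Qd = 423 - 5·74 = 53 and Qs = 4·74 - 81 = 215.
Producer surplus without the control is ½ · (56 - 20.25) · 143 = 2556.125.
With the floor, 53 units are sold at 74. The supply price at Q = 53 is 33.5, so PS = ½ · [(74 - 20.25) + (74 - 33.5)] · 53 = 2497.625.
Change in producer surplus = 2497.625 - 2556.125 = -58.5.

-58.5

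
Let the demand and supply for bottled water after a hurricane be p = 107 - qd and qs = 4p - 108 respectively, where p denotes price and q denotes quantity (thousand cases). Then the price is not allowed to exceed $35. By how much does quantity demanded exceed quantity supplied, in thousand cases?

40

Rearranging demand gives qd = 107 - p. Equilibrium: 107 - p = 4p - 108, so 215 = 5p and p* = 43, q* = 64.
The ceiling of 35 is below the equilibrium price 43, so it binds.
At p = 35: qd = 107 - 35 = 72 and qs = 4·35 - 108 = 32.
Shortage = qd - qs = 72 - 32 = 40.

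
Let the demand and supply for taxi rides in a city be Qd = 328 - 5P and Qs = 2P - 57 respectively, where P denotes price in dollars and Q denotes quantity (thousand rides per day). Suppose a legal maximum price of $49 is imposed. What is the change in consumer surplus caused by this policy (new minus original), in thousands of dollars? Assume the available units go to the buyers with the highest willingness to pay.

231.6

Without the control the market clears where 328 - 5P = 2P - 57, i.e. P* = 55 and Q* = 53.
Because the ceiling (49) lies below the market-clearing price, it is binding.
At P = 49: Qd = 328 - 5·49 = 83 and Qs = 2·49 - 57 = 41.
Consumer surplus without the control is ½ · (65.6 - 55) · 53 = 280.9.
With the ceiling, 41 units are sold at 49 (assume they go to the highest-value buyers). The demand price at Q = 41 is 57.4, so CS = ½ · [(65.6 - 49) + (57.4 - 49)] · 41 = 512.5.
Change in consumer surplus = 512.5 - 280.9 = 231.6.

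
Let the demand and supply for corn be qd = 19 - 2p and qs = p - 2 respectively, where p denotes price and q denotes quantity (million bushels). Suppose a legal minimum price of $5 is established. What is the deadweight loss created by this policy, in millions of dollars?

0

In a free market, 19 - 2p = p - 2 gives the equilibrium p* = 7, q* = 5.
Since 5 is below p* = 7, the floor does not bind and the free-market outcome prevails.
Since the control does not bind, no trades are prevented and deadweight loss is zero.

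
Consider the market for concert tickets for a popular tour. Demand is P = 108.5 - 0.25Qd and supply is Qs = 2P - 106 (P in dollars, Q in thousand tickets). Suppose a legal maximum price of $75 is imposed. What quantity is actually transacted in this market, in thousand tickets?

Rearranging demand gives Qd = 434 - 4P. Equilibrium: 434 - 4P = 2P - 106, so 540 = 6P and P* = 90, Q* = 74.
Because the ceiling (75) lies below the market-clearing price, it is binding.
At P = 75: Qd = 434 - 4·75 = 134 and Qs = 2·75 - 106 = 44.
The quantity actually transacted is the short side, supply: 44.

44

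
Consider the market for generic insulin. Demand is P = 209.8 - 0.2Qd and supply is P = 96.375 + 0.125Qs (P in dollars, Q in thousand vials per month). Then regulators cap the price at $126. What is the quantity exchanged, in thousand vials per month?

Rearranging demand gives Qd = 1049 - 5P; rearranging supply gives Qs = 8P - 771. Without the control the market clears where 1049 - 5P = 8P - 771, i.e. P* = 140 and Q* = 349.
Since 126 < 140, the ceiling is binding.
At P = 126: Qd = 1049 - 5·126 = 419 and Qs = 8·126 - 771 = 237.
The quantity actually transacted is the short side, supply: 237.

237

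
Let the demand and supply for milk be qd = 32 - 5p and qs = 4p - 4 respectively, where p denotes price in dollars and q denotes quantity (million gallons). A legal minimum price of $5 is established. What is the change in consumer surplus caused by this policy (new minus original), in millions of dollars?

-9.5

Without the control the market clears where 32 - 5p = 4p - 4, i.e. p* = 4 and q* = 12.
Because the floor (5) lies above the market-clearing price, it is binding.
At p = 5: qd = 32 - 5·5 = 7 and qs = 4·5 - 4 = 16.
Consumer surplus without the control is ½ · (6.4 - 4) · 12 = 14.4.
With the floor, consumers buy 7 units at 5, so CS = ½ · (6.4 - 5) · 7 = 4.9.
Change in consumer surplus = 4.9 - 14.4 = -9.5.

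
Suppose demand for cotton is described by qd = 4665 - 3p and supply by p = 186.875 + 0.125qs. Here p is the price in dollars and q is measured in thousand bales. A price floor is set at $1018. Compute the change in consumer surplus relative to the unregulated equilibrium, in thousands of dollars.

-1052484

Rearranging supply gives qs = 8p - 1495. In a free market, 4665 - 3p = 8p - 1495 gives the equilibrium p* = 560, q* = 2985.
Since 1018 > 560, the floor is binding.
At p = 1018: qd = 4665 - 3·1018 = 1611 and qs = 8·1018 - 1495 = 6649.
Consumer surplus without the control is ½ · (1555 - 560) · 2985 = 1485037.5.
With the floor, consumers buy 1611 units at 1018, so CS = ½ · (1555 - 1018) · 1611 = 432553.5.
Change in consumer surplus = 432553.5 - 1485037.5 = -1052484.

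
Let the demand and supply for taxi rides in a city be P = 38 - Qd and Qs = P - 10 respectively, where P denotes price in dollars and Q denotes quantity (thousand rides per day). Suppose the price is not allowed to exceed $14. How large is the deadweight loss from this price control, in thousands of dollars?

Rearranging demand gives Qd = 38 - P. In a free market, 38 - P = P - 10 gives the equilibrium P* = 24, Q* = 14.
The ceiling of 14 is below the equilibrium price 24, so it binds.
At P = 14: Qd = 38 - 14 = 24 and Qs = 14 - 10 = 4.
Quantity traded falls to 4. At Q = 4 the demand price is 38 - 4 = 34 and the supply price is 10 + 4 = 14.
Deadweight loss = ½ · (34 - 14) · (14 - 4) = ½ · 20 · 10 = 100.

100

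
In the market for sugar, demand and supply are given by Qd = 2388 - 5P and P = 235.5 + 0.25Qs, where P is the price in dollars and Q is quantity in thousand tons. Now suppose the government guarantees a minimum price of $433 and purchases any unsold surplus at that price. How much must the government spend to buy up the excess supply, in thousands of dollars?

Rearranging supply gives Qs = 4P - 942. Setting quantity demanded equal to quantity supplied, 2388 - 5P = 4P - 942, gives P* = 370 and Q* = 538.
Because the floor (433) lies above the market-clearing price, it is binding.
At P = 433: Qd = 2388 - 5·433 = 223 and Qs = 4·433 - 942 = 790.
Surplus = Qs - Qd = 567.
Government expenditure = surplus × support price = 567 × 433 = 245511.

245511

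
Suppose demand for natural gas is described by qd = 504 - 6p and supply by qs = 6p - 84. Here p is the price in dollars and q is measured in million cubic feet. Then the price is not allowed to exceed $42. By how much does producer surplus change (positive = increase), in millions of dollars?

-1323

Equilibrium: 504 - 6p = 6p - 84, so 588 = 12p and p* = 49, q* = 210.
Since 42 < 49, the ceiling is binding.
At p = 42: qd = 504 - 6·42 = 252 and qs = 6·42 - 84 = 168.
Producer surplus without the control is ½ · (49 - 14) · 210 = 3675.
With the ceiling, producers sell 168 units at 42, so PS = ½ · (42 - 14) · 168 = 2352.
Change in producer surplus = 2352 - 3675 = -1323.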